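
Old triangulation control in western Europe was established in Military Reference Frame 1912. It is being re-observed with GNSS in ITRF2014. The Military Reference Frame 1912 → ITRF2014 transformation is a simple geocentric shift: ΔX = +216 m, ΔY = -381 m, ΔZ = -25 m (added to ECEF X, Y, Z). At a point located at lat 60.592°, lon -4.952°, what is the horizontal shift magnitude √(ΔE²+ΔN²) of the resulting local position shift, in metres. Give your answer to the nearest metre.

The local east axis at (φ, λ) is (−sin λ, cos λ, 0), so ΔE = −sin(-4.952°)·216 + cos(-4.952°)·(-381) = -360.93 m.
The local north axis is (−sin φ cos λ, −sin φ sin λ, cos φ), giving ΔN = -187.465 − 28.651 − 12.276 = -228.39 m.
Horizontal magnitude = √(ΔE² + ΔN²) = √((-360.93)² + (-228.39)²) = 427.12 m.

427 m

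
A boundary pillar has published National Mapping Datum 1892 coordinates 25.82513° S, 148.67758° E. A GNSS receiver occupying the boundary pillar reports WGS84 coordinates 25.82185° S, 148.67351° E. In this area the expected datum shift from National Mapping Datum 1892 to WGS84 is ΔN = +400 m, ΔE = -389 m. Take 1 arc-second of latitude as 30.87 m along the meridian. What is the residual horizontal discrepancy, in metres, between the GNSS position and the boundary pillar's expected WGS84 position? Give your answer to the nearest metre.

Observed coordinate differences: Δφ = +0.00328°, Δλ = -0.00407°.
Converting to metres (1° lat = 111132 m, cos φ = 0.900128): observed ΔN = 364.5 m, observed ΔE = -407.1 m.
Subtracting the expected shift leaves a residual of 364.5 − (400) = -35.5 m north and -407.1 − (-389) = -18.1 m east.
Residual distance = √((-35.5)² + (-18.1)²) = 39.9 m.

40 m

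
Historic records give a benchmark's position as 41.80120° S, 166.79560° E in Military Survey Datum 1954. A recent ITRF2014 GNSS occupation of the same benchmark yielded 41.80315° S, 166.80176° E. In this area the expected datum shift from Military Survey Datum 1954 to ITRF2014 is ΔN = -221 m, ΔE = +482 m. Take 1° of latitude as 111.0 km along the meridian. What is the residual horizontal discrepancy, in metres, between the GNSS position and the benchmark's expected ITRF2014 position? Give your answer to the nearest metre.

28 m

Observed coordinate differences: Δφ = -0.00195°, Δλ = +0.00616°.
Converting to metres (1° lat = 111000 m, cos φ = 0.745462): observed ΔN = -216.5 m, observed ΔE = 509.7 m.
Subtracting the expected shift leaves a residual of -216.5 − (-221) = 4.5 m north and 509.7 − (482) = 27.7 m east.
Residual distance = √(4.5² + 27.7²) = 28.1 m.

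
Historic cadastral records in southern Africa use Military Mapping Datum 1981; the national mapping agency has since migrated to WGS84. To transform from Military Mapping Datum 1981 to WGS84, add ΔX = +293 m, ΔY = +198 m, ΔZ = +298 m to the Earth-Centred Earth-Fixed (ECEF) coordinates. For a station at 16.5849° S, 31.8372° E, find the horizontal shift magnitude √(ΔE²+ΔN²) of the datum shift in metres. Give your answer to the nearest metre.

At φ = -16.5849°, λ = 31.8372°: sin φ = -0.285436, cos φ = 0.958398, sin λ = 0.527507, cos λ = 0.849550.
ΔE = −sin λ·ΔX + cos λ·ΔY = −(0.527507)·(293) + (0.849550)·(198) = 13.65 m.
ΔN = −sin φ cos λ·ΔX − sin φ sin λ·ΔY + cos φ·ΔZ = −(-0.285436)(0.849550)(293) − (-0.285436)(0.527507)(198) + (0.958398)(298) = 386.47 m.
Horizontal magnitude = √(ΔE² + ΔN²) = √(13.65² + 386.47²) = 386.71 m.

387 m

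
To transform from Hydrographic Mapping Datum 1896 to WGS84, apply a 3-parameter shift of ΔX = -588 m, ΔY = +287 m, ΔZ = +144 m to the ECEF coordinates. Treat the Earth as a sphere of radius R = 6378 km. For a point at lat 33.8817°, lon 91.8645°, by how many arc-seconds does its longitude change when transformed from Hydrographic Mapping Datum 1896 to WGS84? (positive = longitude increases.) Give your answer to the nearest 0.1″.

sin φ = 0.557480, cos φ = 0.830190, sin λ = 0.999471, cos λ = -0.032536.
East component: ΔE = −sin λ·ΔX + cos λ·ΔY = −(0.999471)(-588) + (-0.032536)(287) = 578.35 m.
1° of latitude spans πR/180 = 111317 m; at latitude φ, 1° of longitude spans that × cos φ = 92414.4 m, so Δλ = 578.35 / 92414.4 × 3600 = 22.530″.

Δλ = 22.5″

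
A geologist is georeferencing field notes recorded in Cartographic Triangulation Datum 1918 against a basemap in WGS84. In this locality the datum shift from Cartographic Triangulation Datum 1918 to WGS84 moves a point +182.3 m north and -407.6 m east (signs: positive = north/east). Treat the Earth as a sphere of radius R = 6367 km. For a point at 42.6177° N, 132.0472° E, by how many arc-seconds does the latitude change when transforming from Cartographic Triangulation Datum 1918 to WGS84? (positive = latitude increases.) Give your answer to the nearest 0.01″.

On a sphere of radius R, 1 rad of latitude = R, so Δφ = ΔN / R = 182.3 / 6367000 = 2.8632e-05 rad = 5.906″.

Δφ = 5.91″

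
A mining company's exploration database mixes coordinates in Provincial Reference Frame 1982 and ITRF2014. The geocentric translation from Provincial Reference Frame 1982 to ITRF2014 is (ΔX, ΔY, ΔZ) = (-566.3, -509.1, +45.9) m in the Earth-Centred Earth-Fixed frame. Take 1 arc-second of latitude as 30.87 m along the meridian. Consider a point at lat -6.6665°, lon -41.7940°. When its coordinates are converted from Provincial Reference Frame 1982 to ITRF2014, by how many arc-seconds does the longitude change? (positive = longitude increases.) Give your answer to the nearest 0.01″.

sin φ = -0.116090, cos φ = 0.993239, sin λ = -0.666454, cos λ = 0.745546.
East component: ΔE = −sin λ·ΔX + cos λ·ΔY = −(-0.666454)(-566.3) + (0.745546)(-509.1) = -756.97 m.
1° of latitude spans 3600 × 30.87 = 111132 m; at latitude φ, 1° of longitude spans that × cos φ = 110380.6 m, so Δλ = -756.97 / 110380.6 × 3600 = -24.688″.

Δλ = -24.69″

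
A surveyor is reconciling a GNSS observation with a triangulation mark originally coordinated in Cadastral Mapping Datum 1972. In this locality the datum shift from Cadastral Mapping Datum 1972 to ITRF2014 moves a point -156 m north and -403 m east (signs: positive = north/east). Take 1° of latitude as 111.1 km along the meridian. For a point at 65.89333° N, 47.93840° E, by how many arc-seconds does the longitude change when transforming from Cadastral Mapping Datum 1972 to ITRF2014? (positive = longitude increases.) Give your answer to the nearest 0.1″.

Δλ = -32.0″

At latitude 65.89333°, cos φ = 0.408437.
1° of longitude at this latitude = 111.1 × cos φ = 45.38 km, so Δλ = -403.0 / 45377.3 = -0.0088811° = -31.972″.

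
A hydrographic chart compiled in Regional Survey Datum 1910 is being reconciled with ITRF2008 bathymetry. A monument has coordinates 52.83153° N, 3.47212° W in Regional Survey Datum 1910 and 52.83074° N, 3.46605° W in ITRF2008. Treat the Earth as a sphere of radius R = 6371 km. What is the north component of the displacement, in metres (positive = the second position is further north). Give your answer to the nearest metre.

Δφ = 52.83074° − 52.83153° = -0.00079°; Δλ = -3.46605° − -3.47212° = +0.00607°.
1° along a meridian = πR/180 = 111195 m.
ΔN = Δφ × 111195 = -87.8 m; ΔE = Δλ × 111195 × cos(52.83153°) = +0.00607 × 111195 × 0.604161 = 407.8 m.

ΔN = -88 m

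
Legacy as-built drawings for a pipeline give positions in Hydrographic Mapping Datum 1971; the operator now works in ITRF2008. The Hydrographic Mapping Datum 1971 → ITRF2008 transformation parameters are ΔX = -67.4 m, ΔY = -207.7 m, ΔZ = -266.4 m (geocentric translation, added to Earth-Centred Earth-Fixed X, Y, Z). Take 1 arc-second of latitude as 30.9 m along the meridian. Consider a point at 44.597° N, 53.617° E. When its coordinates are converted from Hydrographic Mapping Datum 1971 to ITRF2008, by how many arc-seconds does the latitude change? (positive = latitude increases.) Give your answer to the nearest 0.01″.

Δφ = -1.43″

sin φ = 0.702116, cos φ = 0.712063, sin λ = 0.805070, cos λ = 0.593180.
North component: ΔN = −sin φ cos λ·ΔX − sin φ sin λ·ΔY + cos φ·ΔZ = −(0.702116)(0.593180)(-67.4) − (0.702116)(0.805070)(-207.7) + (0.712063)(-266.4) = -44.22 m.
1° of latitude spans 3600 × 30.90 = 111240 m, so Δφ = -44.22 / 111240 × 3600 = -1.431″.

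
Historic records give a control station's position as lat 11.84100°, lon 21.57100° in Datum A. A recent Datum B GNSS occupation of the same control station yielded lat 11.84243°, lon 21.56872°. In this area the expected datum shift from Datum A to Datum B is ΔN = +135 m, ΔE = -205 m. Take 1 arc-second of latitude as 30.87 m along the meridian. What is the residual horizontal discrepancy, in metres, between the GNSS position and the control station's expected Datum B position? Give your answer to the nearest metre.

Observed coordinate differences: Δφ = +0.00143°, Δλ = -0.00228°.
Converting to metres (1° lat = 111132 m, cos φ = 0.978721): observed ΔN = 158.9 m, observed ΔE = -248.0 m.
Subtracting the expected shift leaves a residual of 158.9 − (135) = 23.9 m north and -248.0 − (-205) = -43.0 m east.
Residual distance = √(23.9² + (-43.0)²) = 49.2 m.

49 m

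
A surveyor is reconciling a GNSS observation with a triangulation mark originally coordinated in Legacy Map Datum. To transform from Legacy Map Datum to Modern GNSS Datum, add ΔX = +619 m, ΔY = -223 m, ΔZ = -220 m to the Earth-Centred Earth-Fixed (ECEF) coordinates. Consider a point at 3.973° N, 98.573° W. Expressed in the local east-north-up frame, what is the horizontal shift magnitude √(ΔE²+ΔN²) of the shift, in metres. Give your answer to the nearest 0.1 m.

684.5 m

The local east axis at (φ, λ) is (−sin λ, cos λ, 0), so ΔE = −sin(-98.573°)·619 + cos(-98.573°)·(-223) = 645.33 m.
The local north axis is (−sin φ cos λ, −sin φ sin λ, cos φ), giving ΔN = 6.393 − 15.278 − 219.471 = -228.36 m.
Horizontal magnitude = √(ΔE² + ΔN²) = √(645.33² + (-228.36)²) = 684.54 m.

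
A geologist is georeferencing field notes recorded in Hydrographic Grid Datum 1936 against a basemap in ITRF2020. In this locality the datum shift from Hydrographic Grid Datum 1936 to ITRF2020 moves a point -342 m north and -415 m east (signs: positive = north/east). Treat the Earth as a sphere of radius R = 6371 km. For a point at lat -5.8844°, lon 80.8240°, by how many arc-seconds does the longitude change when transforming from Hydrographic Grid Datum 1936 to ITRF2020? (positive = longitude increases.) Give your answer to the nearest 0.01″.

Δλ = -13.51″

At latitude -5.8844°, cos φ = 0.994731.
One radian of longitude at latitude φ spans R cos φ, so Δλ = ΔE / (R cos φ) = -415.0 / (6371000 × 0.994731) = -6.5484e-05 rad = -13.507″.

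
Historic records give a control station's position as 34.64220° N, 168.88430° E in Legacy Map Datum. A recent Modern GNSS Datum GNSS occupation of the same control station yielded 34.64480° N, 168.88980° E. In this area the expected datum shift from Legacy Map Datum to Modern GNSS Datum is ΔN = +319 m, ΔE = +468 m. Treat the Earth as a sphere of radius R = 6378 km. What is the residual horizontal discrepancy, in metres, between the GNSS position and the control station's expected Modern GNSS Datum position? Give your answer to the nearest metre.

46 m

Observed coordinate differences: Δφ = +0.00260°, Δλ = +0.00550°.
Converting to metres (1° lat = 111317 m, cos φ = 0.822718): observed ΔN = 289.4 m, observed ΔE = 503.7 m.
Subtracting the expected shift leaves a residual of 289.4 − (319) = -29.6 m north and 503.7 − (468) = 35.7 m east.
Residual distance = √((-29.6)² + 35.7²) = 46.4 m.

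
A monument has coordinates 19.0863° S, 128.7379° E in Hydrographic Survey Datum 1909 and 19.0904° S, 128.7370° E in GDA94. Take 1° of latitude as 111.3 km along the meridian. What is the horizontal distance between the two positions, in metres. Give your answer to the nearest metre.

466 m

Δφ = -19.0904° − -19.0863° = -0.0041°; Δλ = 128.7370° − 128.7379° = -0.0009°.
ΔN = Δφ × 111300 = -456.3 m; ΔE = Δλ × 111300 × cos(-19.0863°) = -0.0009 × 111300 × 0.945027 = -94.7 m.
Distance = √(ΔE² + ΔN²) = √((-94.7)² + (-456.3)²) = 466.0 m.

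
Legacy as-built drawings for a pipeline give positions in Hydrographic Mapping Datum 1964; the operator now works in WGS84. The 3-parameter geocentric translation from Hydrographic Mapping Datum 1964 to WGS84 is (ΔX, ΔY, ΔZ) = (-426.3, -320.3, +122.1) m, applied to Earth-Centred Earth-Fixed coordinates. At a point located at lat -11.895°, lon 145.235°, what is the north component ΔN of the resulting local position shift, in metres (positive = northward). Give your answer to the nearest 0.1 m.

ΔN = 154.0 m

At φ = -11.895°, λ = 145.235°: sin φ = -0.206119, cos φ = 0.978527, sin λ = 0.570212, cos λ = -0.821498.
ΔN = −sin φ cos λ·ΔX − sin φ sin λ·ΔY + cos φ·ΔZ = −(-0.206119)(-0.821498)(-426.3) − (-0.206119)(0.570212)(-320.3) + (0.978527)(122.1) = 154.02 m.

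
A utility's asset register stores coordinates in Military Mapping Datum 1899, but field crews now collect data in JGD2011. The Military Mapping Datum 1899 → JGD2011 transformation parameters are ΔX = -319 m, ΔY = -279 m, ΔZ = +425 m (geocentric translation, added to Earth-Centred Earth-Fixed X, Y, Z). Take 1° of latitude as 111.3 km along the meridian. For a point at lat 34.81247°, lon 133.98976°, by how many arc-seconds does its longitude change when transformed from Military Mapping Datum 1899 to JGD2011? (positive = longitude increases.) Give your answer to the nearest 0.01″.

Δλ = 16.68″

sin φ = 0.570892, cos φ = 0.821025, sin λ = 0.719464, cos λ = -0.694530.
East component: ΔE = −sin λ·ΔX + cos λ·ΔY = −(0.719464)(-319) + (-0.694530)(-279) = 423.28 m.
1° of latitude spans 111300 m; at latitude φ, 1° of longitude spans that × cos φ = 91380.1 m, so Δλ = 423.28 / 91380.1 × 3600 = 16.676″.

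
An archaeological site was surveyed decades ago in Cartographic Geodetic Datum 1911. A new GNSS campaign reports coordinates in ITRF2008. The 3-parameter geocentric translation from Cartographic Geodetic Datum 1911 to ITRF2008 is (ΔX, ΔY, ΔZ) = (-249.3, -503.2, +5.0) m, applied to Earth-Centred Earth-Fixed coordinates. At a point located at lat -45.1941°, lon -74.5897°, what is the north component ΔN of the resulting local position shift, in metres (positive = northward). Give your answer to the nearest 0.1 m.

ΔN = 300.7 m

The local north axis is (−sin φ cos λ, −sin φ sin λ, cos φ), giving ΔN = -47.002 + 344.184 + 3.524 = 300.71 m.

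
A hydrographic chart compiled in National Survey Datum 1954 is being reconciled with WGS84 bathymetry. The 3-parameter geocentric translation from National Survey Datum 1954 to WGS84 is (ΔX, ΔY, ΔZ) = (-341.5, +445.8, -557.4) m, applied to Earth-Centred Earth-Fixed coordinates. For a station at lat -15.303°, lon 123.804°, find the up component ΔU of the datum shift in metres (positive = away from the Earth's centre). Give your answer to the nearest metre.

At φ = -15.303°, λ = 123.804°: sin φ = -0.263924, cos φ = 0.964544, sin λ = 0.830946, cos λ = -0.556354.
ΔU = cos φ cos λ·ΔX + cos φ sin λ·ΔY + sin φ·ΔZ = (0.964544)(-0.556354)(-341.5) + (0.964544)(0.830946)(445.8) + (-0.263924)(-557.4) = 687.67 m.

ΔU = 688 m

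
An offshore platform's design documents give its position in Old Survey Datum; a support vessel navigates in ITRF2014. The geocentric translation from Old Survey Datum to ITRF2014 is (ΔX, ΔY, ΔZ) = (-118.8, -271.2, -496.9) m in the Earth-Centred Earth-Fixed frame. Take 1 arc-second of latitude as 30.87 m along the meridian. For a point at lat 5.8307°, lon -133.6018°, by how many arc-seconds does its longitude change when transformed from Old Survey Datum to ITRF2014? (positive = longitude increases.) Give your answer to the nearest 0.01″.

Δλ = 3.29″

sin φ = 0.101589, cos φ = 0.994826, sin λ = -0.724150, cos λ = -0.689642.
East component: ΔE = −sin λ·ΔX + cos λ·ΔY = −(-0.724150)(-118.8) + (-0.689642)(-271.2) = 101.00 m.
1° of latitude spans 3600 × 30.87 = 111132 m; at latitude φ, 1° of longitude spans that × cos φ = 110557.0 m, so Δλ = 101.00 / 110557.0 × 3600 = 3.289″.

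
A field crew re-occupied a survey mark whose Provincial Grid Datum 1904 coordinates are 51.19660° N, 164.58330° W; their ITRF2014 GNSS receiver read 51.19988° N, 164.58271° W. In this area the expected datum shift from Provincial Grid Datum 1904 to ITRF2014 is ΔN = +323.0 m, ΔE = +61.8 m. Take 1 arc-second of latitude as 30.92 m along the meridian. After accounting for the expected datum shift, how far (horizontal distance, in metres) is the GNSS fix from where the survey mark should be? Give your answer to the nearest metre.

47 m

Observed coordinate differences: Δφ = +0.00328°, Δλ = +0.00059°.
Converting to metres (1° lat = 111312 m, cos φ = 0.626650): observed ΔN = 365.1 m, observed ΔE = 41.2 m.
Subtracting the expected shift leaves a residual of 365.1 − (323.0) = 42.1 m north and 41.2 − (61.8) = -20.6 m east.
Residual distance = √(42.1² + (-20.6)²) = 46.9 m.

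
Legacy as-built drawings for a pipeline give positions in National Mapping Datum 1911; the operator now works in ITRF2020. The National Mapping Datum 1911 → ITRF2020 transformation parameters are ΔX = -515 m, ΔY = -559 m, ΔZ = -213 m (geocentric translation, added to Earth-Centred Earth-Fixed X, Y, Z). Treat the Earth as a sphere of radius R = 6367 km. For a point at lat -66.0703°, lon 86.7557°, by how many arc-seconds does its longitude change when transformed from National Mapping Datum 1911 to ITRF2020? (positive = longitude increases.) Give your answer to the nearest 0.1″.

sin φ = -0.914044, cos φ = 0.405615, sin λ = 0.998397, cos λ = 0.056593.
East component: ΔE = −sin λ·ΔX + cos λ·ΔY = −(0.998397)(-515) + (0.056593)(-559) = 482.54 m.
1° of latitude spans πR/180 = 111125 m; at latitude φ, 1° of longitude spans that × cos φ = 45074.1 m, so Δλ = 482.54 / 45074.1 × 3600 = 38.540″.

Δλ = 38.5″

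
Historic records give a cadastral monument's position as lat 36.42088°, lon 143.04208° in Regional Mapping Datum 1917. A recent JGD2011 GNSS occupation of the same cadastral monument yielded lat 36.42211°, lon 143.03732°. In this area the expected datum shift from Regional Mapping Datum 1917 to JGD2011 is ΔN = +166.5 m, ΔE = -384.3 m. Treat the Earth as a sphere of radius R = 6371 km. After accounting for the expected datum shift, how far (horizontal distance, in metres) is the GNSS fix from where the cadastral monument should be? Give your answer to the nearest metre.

Observed coordinate differences: Δφ = +0.00123°, Δλ = -0.00476°.
Converting to metres (1° lat = 111195 m, cos φ = 0.804677): observed ΔN = 136.8 m, observed ΔE = -425.9 m.
Subtracting the expected shift leaves a residual of 136.8 − (166.5) = -29.7 m north and -425.9 − (-384.3) = -41.6 m east.
Residual distance = √((-29.7)² + (-41.6)²) = 51.1 m.

51 m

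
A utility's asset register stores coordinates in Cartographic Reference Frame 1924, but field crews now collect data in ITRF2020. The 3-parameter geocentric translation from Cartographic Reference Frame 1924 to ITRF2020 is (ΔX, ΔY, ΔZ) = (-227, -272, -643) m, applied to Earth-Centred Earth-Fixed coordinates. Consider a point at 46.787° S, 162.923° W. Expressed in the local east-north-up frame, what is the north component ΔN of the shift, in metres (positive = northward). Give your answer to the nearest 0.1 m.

At φ = -46.787°, λ = -162.923°: sin φ = -0.728813, cos φ = 0.684712, sin λ = -0.293657, cos λ = -0.955911.
ΔN = −sin φ cos λ·ΔX − sin φ sin λ·ΔY + cos φ·ΔZ = −(-0.728813)(-0.955911)(-227) − (-0.728813)(-0.293657)(-272) + (0.684712)(-643) = -223.91 m.

ΔN = -223.9 m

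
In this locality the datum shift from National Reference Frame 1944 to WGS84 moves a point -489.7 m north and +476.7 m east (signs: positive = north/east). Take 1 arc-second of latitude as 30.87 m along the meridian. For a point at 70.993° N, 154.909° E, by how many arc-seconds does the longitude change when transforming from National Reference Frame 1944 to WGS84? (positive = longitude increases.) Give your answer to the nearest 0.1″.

Δλ = 47.4″

At latitude 70.993°, cos φ = 0.325684.
1″ of longitude at this latitude = 30.87 × cos φ = 10.0539 m, so Δλ = 476.7 / 10.0539 = 47.415″.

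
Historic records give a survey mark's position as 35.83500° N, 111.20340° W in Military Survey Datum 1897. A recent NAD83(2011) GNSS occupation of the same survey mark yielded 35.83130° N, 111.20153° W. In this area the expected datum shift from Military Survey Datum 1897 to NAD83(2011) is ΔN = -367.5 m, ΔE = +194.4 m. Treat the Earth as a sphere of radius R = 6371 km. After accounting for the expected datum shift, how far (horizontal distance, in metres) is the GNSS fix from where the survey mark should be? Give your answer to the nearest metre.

51 m

Observed coordinate differences: Δφ = -0.00370°, Δλ = +0.00187°.
Converting to metres (1° lat = 111195 m, cos φ = 0.810706): observed ΔN = -411.4 m, observed ΔE = 168.6 m.
Subtracting the expected shift leaves a residual of -411.4 − (-367.5) = -43.9 m north and 168.6 − (194.4) = -25.8 m east.
Residual distance = √((-43.9)² + (-25.8)²) = 51.0 m.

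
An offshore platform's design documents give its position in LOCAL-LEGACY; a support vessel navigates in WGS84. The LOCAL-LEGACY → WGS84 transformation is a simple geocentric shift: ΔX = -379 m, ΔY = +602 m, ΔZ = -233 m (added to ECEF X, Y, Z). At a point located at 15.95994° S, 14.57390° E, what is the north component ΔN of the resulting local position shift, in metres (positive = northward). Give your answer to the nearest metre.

ΔN = -283 m

The local north axis is (−sin φ cos λ, −sin φ sin λ, cos φ), giving ΔN = -100.859 + 41.652 − 224.019 = -283.23 m.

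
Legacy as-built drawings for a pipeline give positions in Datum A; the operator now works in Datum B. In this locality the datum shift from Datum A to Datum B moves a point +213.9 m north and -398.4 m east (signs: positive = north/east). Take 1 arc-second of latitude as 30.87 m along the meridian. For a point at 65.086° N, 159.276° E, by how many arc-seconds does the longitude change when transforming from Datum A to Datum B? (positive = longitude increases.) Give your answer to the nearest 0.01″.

At latitude 65.086°, cos φ = 0.421257.
1″ of longitude at this latitude = 30.87 × cos φ = 13.0042 m, so Δλ = -398.4 / 13.0042 = -30.636″.

Δλ = -30.64″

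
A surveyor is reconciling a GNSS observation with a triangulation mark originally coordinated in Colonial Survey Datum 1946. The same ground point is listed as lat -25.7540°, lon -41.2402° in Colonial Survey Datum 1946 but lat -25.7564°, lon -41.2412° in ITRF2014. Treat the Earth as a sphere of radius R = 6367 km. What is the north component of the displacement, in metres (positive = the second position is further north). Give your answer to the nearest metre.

Δφ = -25.7564° − -25.7540° = -0.0024°; Δλ = -41.2412° − -41.2402° = -0.0010°.
1° along a meridian = πR/180 = 111125 m.
ΔN = Δφ × 111125 = -266.7 m; ΔE = Δλ × 111125 × cos(-25.7540°) = -0.0010 × 111125 × 0.900668 = -100.1 m.

ΔN = -267 m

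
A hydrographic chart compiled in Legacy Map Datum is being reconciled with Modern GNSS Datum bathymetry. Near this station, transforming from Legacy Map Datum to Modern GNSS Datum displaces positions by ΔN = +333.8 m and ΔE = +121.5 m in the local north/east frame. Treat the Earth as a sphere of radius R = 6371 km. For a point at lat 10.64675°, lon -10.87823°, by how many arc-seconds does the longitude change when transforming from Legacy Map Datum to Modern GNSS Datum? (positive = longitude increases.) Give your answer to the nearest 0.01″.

At latitude 10.64675°, cos φ = 0.982785.
One radian of longitude at latitude φ spans R cos φ, so Δλ = ΔE / (R cos φ) = 121.5 / (6371000 × 0.982785) = 1.9405e-05 rad = 4.003″.

Δλ = 4.00″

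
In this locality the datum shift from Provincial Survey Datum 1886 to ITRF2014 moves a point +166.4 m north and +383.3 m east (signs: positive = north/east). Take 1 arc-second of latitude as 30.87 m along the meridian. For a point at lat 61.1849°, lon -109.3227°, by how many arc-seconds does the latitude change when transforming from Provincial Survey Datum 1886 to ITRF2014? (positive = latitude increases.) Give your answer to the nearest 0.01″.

Δφ = 5.39″

1″ of latitude = 30.87 m, so Δφ = 166.4 / 30.87 = 5.390″.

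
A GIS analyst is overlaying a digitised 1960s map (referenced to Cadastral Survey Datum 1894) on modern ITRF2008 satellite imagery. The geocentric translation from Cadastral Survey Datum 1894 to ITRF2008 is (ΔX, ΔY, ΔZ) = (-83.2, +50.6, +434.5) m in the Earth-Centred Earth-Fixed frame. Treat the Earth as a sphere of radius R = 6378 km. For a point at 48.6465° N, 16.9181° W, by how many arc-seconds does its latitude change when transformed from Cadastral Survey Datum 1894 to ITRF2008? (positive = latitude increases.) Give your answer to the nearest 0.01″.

sin φ = 0.750648, cos φ = 0.660703, sin λ = -0.291004, cos λ = 0.956722.
North component: ΔN = −sin φ cos λ·ΔX − sin φ sin λ·ΔY + cos φ·ΔZ = −(0.750648)(0.956722)(-83.2) − (0.750648)(-0.291004)(50.6) + (0.660703)(434.5) = 357.88 m.
1° of latitude spans πR/180 = 111317 m, so Δφ = 357.88 / 111317 × 3600 = 11.574″.

Δφ = 11.57″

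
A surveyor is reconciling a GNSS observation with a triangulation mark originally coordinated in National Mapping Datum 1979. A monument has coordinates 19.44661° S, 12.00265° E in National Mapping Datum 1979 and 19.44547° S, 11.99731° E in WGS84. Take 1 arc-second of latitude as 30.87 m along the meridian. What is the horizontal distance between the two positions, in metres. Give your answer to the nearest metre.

574 m

Δφ = -19.44547° − -19.44661° = +0.00114°; Δλ = 11.99731° − 12.00265° = -0.00534°.
1° of latitude = 3600 × 30.87 = 111132 m.
ΔN = Δφ × 111132 = 126.7 m; ΔE = Δλ × 111132 × cos(-19.44661°) = -0.00534 × 111132 × 0.942952 = -559.6 m.
Distance = √(ΔE² + ΔN²) = √((-559.6)² + 126.7²) = 573.8 m.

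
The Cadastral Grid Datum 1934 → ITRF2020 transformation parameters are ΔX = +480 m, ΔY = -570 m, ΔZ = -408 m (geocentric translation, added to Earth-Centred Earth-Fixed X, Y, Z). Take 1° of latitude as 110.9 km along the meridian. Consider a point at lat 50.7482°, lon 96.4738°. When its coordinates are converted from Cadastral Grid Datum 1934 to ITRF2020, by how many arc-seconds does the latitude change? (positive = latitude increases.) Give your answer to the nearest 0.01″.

Δφ = 7.22″

sin φ = 0.774373, cos φ = 0.632730, sin λ = 0.993624, cos λ = -0.112749.
North component: ΔN = −sin φ cos λ·ΔX − sin φ sin λ·ΔY + cos φ·ΔZ = −(0.774373)(-0.112749)(480) − (0.774373)(0.993624)(-570) + (0.632730)(-408) = 222.33 m.
1° of latitude spans 110900 m, so Δφ = 222.33 / 110900 × 3600 = 7.217″.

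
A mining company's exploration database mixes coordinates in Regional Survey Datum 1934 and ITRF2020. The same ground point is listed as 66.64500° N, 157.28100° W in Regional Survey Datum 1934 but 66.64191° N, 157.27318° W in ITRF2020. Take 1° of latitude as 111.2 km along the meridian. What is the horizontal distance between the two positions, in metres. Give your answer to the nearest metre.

Δφ = 66.64191° − 66.64500° = -0.00309°; Δλ = -157.27318° − -157.28100° = +0.00782°.
ΔN = Δφ × 111200 = -343.6 m; ΔE = Δλ × 111200 × cos(66.64500°) = +0.00782 × 111200 × 0.396427 = 344.7 m.
Distance = √(ΔE² + ΔN²) = √(344.7² + (-343.6)²) = 486.7 m.

487 m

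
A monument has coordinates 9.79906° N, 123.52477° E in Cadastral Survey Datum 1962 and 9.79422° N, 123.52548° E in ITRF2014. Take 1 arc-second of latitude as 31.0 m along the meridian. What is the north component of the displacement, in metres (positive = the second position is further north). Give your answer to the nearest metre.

ΔN = -540 m

Δφ = 9.79422° − 9.79906° = -0.00484°; Δλ = 123.52548° − 123.52477° = +0.00071°.
1° of latitude = 3600 × 31.00 = 111600 m.
ΔN = Δφ × 111600 = -540.1 m; ΔE = Δλ × 111600 × cos(9.79906°) = +0.00071 × 111600 × 0.985411 = 78.1 m.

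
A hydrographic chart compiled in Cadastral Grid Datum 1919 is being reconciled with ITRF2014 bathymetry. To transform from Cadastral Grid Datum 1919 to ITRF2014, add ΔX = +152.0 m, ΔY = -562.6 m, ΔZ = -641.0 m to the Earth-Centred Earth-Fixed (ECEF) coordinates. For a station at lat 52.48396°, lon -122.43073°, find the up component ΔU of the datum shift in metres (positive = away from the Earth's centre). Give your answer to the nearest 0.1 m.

The local up (radial) axis is (cos φ cos λ, cos φ sin λ, sin φ), giving ΔU = -49.641 + 289.180 − 508.430 = -268.89 m.

ΔU = -268.9 m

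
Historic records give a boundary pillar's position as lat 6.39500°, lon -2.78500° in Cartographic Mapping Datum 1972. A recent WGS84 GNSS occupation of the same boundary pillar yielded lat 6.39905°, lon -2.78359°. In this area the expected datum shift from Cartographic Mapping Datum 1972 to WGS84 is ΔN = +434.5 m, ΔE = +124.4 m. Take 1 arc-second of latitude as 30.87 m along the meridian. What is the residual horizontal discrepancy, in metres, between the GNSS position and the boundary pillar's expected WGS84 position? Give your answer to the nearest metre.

Observed coordinate differences: Δφ = +0.00405°, Δλ = +0.00141°.
Converting to metres (1° lat = 111132 m, cos φ = 0.993778): observed ΔN = 450.1 m, observed ΔE = 155.7 m.
Subtracting the expected shift leaves a residual of 450.1 − (434.5) = 15.6 m north and 155.7 − (124.4) = 31.3 m east.
Residual distance = √(15.6² + 31.3²) = 35.0 m.

35 m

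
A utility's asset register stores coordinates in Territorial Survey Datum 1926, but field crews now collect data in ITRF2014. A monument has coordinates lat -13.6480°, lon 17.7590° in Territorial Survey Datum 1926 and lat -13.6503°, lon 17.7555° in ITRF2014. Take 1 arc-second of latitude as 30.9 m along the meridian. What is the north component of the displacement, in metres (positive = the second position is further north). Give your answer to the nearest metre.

ΔN = -256 m

Δφ = -13.6503° − -13.6480° = -0.0023°; Δλ = 17.7555° − 17.7590° = -0.0035°.
1° of latitude = 3600 × 30.90 = 111240 m.
ΔN = Δφ × 111240 = -255.9 m; ΔE = Δλ × 111240 × cos(-13.6480°) = -0.0035 × 111240 × 0.971764 = -378.3 m.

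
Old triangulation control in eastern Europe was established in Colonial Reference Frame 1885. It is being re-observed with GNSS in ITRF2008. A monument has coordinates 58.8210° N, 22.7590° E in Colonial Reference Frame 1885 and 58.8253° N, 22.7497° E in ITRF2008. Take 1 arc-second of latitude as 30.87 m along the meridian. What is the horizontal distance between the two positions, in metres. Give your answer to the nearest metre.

Δφ = 58.8253° − 58.8210° = +0.0043°; Δλ = 22.7497° − 22.7590° = -0.0093°.
1° of latitude = 3600 × 30.87 = 111132 m.
ΔN = Δφ × 111132 = 477.9 m; ΔE = Δλ × 111132 × cos(58.8210°) = -0.0093 × 111132 × 0.517713 = -535.1 m.
Distance = √(ΔE² + ΔN²) = √((-535.1)² + 477.9²) = 717.4 m.

717 m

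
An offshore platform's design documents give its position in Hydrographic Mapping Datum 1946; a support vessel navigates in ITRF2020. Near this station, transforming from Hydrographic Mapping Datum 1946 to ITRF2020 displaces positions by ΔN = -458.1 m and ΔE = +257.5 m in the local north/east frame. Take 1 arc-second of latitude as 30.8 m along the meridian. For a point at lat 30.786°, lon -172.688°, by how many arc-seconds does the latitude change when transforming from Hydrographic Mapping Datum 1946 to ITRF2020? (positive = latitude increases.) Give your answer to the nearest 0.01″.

Δφ = -14.87″

1″ of latitude = 30.80 m, so Δφ = -458.1 / 30.80 = -14.873″.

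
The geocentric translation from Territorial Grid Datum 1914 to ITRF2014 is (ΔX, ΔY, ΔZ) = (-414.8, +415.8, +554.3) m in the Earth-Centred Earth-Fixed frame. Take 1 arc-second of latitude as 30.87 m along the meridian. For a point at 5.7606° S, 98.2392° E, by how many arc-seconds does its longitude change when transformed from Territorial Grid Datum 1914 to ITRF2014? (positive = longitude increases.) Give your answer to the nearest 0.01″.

Δλ = 11.43″

sin φ = -0.100372, cos φ = 0.994950, sin λ = 0.989678, cos λ = -0.143306.
East component: ΔE = −sin λ·ΔX + cos λ·ΔY = −(0.989678)(-414.8) + (-0.143306)(415.8) = 350.93 m.
1° of latitude spans 3600 × 30.87 = 111132 m; at latitude φ, 1° of longitude spans that × cos φ = 110570.8 m, so Δλ = 350.93 / 110570.8 × 3600 = 11.426″.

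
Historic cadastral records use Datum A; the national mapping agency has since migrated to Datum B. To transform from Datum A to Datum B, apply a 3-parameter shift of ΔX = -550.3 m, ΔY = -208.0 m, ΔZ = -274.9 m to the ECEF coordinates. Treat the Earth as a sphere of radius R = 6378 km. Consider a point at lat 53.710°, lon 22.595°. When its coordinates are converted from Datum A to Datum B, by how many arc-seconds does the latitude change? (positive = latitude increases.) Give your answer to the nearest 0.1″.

Δφ = 10.1″

sin φ = 0.806032, cos φ = 0.591873, sin λ = 0.384215, cos λ = 0.923244.
North component: ΔN = −sin φ cos λ·ΔX − sin φ sin λ·ΔY + cos φ·ΔZ = −(0.806032)(0.923244)(-550.3) − (0.806032)(0.384215)(-208.0) + (0.591873)(-274.9) = 311.22 m.
1° of latitude spans πR/180 = 111317 m, so Δφ = 311.22 / 111317 × 3600 = 10.065″.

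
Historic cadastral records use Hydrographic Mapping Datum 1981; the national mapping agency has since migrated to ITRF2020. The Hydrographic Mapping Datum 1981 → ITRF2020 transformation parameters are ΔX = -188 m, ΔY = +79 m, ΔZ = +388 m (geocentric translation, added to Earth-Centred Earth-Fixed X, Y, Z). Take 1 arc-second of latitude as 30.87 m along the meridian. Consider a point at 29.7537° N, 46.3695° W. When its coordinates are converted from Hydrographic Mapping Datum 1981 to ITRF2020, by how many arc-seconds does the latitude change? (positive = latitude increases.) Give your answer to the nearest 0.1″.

sin φ = 0.496273, cos φ = 0.868167, sin λ = -0.723805, cos λ = 0.690005.
North component: ΔN = −sin φ cos λ·ΔX − sin φ sin λ·ΔY + cos φ·ΔZ = −(0.496273)(0.690005)(-188) − (0.496273)(-0.723805)(79) + (0.868167)(388) = 429.60 m.
1° of latitude spans 3600 × 30.87 = 111132 m, so Δφ = 429.60 / 111132 × 3600 = 13.917″.

Δφ = 13.9″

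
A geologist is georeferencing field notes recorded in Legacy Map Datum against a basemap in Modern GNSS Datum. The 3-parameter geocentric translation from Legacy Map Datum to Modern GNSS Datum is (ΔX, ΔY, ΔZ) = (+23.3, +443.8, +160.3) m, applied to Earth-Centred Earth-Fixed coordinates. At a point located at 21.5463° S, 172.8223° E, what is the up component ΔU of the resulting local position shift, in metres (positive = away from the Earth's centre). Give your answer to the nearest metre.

At φ = -21.5463°, λ = 172.8223°: sin φ = -0.367253, cos φ = 0.930121, sin λ = 0.124947, cos λ = -0.992163.
ΔU = cos φ cos λ·ΔX + cos φ sin λ·ΔY + sin φ·ΔZ = (0.930121)(-0.992163)(23.3) + (0.930121)(0.124947)(443.8) + (-0.367253)(160.3) = -28.80 m.

ΔU = -29 m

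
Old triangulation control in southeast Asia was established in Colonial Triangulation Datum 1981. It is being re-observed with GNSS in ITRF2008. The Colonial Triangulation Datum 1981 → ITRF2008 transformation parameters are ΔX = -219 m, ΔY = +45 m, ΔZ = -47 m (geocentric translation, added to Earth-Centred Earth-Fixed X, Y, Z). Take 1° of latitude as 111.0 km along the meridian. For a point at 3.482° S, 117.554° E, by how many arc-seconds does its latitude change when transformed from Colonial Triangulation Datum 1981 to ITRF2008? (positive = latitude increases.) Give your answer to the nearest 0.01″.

sin φ = -0.060735, cos φ = 0.998154, sin λ = 0.886575, cos λ = -0.462584.
North component: ΔN = −sin φ cos λ·ΔX − sin φ sin λ·ΔY + cos φ·ΔZ = −(-0.060735)(-0.462584)(-219) − (-0.060735)(0.886575)(45) + (0.998154)(-47) = -38.34 m.
1° of latitude spans 111000 m, so Δφ = -38.34 / 111000 × 3600 = -1.243″.

Δφ = -1.24″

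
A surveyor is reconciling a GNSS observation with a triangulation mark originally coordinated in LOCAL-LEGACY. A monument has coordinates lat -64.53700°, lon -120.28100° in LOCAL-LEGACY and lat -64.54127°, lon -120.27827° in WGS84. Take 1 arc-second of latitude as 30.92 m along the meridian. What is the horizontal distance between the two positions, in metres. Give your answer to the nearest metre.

493 m

Δφ = -64.54127° − -64.53700° = -0.00427°; Δλ = -120.27827° − -120.28100° = +0.00273°.
1° of latitude = 3600 × 30.92 = 111312 m.
ΔN = Δφ × 111312 = -475.3 m; ΔE = Δλ × 111312 × cos(-64.53700°) = +0.00273 × 111312 × 0.429928 = 130.6 m.
Distance = √(ΔE² + ΔN²) = √(130.6² + (-475.3)²) = 492.9 m.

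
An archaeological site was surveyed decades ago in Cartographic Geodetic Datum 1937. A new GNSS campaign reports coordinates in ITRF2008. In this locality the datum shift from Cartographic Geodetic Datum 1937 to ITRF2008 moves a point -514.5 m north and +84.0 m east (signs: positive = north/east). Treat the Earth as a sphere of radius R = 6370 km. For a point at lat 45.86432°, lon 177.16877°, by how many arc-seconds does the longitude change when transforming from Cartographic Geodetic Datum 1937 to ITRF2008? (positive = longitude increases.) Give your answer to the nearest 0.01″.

Δλ = 3.91″

At latitude 45.86432°, cos φ = 0.696360.
One radian of longitude at latitude φ spans R cos φ, so Δλ = ΔE / (R cos φ) = 84.0 / (6370000 × 0.696360) = 1.8937e-05 rad = 3.906″.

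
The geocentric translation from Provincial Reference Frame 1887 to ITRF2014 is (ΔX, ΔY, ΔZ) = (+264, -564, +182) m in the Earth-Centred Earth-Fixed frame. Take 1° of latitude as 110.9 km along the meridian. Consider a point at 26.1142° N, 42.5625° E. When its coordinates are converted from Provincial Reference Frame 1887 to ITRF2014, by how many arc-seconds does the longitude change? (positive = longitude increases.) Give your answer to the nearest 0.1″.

Δλ = -21.5″

sin φ = 0.440162, cos φ = 0.897919, sin λ = 0.676394, cos λ = 0.736540.
East component: ΔE = −sin λ·ΔX + cos λ·ΔY = −(0.676394)(264) + (0.736540)(-564) = -593.98 m.
1° of latitude spans 110900 m; at latitude φ, 1° of longitude spans that × cos φ = 99579.2 m, so Δλ = -593.98 / 99579.2 × 3600 = -21.474″.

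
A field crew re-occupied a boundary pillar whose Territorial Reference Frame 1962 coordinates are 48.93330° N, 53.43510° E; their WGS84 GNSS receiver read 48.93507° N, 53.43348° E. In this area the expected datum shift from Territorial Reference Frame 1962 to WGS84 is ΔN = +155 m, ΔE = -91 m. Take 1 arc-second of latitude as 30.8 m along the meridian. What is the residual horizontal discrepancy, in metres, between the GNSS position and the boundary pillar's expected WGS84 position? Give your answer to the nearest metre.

49 m

Observed coordinate differences: Δφ = +0.00177°, Δλ = -0.00162°.
Converting to metres (1° lat = 110880 m, cos φ = 0.656937): observed ΔN = 196.3 m, observed ΔE = -118.0 m.
Subtracting the expected shift leaves a residual of 196.3 − (155) = 41.3 m north and -118.0 − (-91) = -27.0 m east.
Residual distance = √(41.3² + (-27.0)²) = 49.3 m.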